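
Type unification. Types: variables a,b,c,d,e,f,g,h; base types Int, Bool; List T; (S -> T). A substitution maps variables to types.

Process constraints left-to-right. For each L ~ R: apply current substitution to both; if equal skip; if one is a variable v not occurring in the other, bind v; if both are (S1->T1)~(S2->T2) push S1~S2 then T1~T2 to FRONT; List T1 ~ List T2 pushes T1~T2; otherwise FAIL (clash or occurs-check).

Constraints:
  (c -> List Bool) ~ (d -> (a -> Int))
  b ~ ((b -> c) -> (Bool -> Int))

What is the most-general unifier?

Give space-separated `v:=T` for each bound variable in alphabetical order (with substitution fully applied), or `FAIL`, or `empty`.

Answer: FAIL

Derivation:
step 1: unify (c -> List Bool) ~ (d -> (a -> Int))  [subst: {-} | 1 pending]
  -> decompose arrow: push c~d, List Bool~(a -> Int)
step 2: unify c ~ d  [subst: {-} | 2 pending]
  bind c := d
step 3: unify List Bool ~ (a -> Int)  [subst: {c:=d} | 1 pending]
  clash: List Bool vs (a -> Int)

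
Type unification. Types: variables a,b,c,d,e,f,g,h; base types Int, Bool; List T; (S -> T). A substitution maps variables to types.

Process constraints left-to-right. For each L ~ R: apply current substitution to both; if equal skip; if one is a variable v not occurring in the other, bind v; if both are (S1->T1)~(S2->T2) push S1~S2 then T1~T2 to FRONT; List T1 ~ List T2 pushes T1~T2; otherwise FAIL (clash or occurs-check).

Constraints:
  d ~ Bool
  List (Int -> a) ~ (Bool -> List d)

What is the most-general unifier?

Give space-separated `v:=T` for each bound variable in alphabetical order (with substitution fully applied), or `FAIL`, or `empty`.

step 1: unify d ~ Bool  [subst: {-} | 1 pending]
  bind d := Bool
step 2: unify List (Int -> a) ~ (Bool -> List Bool)  [subst: {d:=Bool} | 0 pending]
  clash: List (Int -> a) vs (Bool -> List Bool)

Answer: FAIL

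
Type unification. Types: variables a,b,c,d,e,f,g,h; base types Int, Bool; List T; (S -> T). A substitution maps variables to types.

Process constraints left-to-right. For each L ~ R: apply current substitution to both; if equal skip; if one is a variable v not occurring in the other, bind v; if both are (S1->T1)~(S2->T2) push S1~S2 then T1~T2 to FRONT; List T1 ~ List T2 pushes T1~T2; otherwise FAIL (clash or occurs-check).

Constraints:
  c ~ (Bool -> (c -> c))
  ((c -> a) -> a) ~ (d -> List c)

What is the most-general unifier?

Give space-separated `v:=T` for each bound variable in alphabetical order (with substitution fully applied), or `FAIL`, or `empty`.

step 1: unify c ~ (Bool -> (c -> c))  [subst: {-} | 1 pending]
  occurs-check fail: c in (Bool -> (c -> c))

Answer: FAIL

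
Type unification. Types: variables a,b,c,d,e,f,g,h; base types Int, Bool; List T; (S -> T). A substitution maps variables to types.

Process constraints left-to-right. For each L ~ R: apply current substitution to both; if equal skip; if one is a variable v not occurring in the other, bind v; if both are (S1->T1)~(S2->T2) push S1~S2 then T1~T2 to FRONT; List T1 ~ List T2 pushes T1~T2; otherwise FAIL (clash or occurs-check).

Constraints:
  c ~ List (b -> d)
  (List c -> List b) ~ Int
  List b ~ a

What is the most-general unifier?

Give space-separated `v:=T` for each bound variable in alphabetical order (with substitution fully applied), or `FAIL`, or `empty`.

step 1: unify c ~ List (b -> d)  [subst: {-} | 2 pending]
  bind c := List (b -> d)
step 2: unify (List List (b -> d) -> List b) ~ Int  [subst: {c:=List (b -> d)} | 1 pending]
  clash: (List List (b -> d) -> List b) vs Int

Answer: FAIL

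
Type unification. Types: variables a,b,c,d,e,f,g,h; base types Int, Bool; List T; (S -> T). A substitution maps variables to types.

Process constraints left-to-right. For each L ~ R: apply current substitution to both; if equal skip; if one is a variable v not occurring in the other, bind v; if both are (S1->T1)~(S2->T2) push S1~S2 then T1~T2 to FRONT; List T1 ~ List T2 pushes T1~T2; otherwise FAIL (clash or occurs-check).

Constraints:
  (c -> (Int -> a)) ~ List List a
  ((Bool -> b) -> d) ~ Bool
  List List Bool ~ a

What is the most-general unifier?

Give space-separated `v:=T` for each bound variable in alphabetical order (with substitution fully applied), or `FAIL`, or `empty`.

Answer: FAIL

Derivation:
step 1: unify (c -> (Int -> a)) ~ List List a  [subst: {-} | 2 pending]
  clash: (c -> (Int -> a)) vs List List a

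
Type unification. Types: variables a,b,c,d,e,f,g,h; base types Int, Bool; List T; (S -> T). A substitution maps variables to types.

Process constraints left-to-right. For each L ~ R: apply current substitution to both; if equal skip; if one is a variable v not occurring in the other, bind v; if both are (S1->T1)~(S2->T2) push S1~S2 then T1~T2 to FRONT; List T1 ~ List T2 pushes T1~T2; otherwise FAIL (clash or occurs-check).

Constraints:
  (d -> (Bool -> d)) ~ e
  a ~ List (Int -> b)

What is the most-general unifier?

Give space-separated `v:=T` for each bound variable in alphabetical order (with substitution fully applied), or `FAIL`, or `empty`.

Answer: a:=List (Int -> b) e:=(d -> (Bool -> d))

Derivation:
step 1: unify (d -> (Bool -> d)) ~ e  [subst: {-} | 1 pending]
  bind e := (d -> (Bool -> d))
step 2: unify a ~ List (Int -> b)  [subst: {e:=(d -> (Bool -> d))} | 0 pending]
  bind a := List (Int -> b)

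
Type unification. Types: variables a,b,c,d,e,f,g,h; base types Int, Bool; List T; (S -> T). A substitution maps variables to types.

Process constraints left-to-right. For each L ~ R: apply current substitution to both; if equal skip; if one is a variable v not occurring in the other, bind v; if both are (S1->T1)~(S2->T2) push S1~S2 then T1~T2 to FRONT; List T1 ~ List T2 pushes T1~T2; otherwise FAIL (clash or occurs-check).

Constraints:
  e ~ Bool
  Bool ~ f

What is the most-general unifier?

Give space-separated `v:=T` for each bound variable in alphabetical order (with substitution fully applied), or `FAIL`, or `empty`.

Answer: e:=Bool f:=Bool

Derivation:
step 1: unify e ~ Bool  [subst: {-} | 1 pending]
  bind e := Bool
step 2: unify Bool ~ f  [subst: {e:=Bool} | 0 pending]
  bind f := Bool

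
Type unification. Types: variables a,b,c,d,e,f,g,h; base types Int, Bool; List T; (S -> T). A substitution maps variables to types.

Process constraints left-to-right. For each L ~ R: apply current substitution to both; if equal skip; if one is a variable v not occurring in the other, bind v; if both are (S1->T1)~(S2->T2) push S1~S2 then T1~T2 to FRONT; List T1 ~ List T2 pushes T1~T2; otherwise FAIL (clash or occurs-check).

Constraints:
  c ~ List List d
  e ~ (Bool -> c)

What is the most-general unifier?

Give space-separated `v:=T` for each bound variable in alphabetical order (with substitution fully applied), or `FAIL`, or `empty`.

step 1: unify c ~ List List d  [subst: {-} | 1 pending]
  bind c := List List d
step 2: unify e ~ (Bool -> List List d)  [subst: {c:=List List d} | 0 pending]
  bind e := (Bool -> List List d)

Answer: c:=List List d e:=(Bool -> List List d)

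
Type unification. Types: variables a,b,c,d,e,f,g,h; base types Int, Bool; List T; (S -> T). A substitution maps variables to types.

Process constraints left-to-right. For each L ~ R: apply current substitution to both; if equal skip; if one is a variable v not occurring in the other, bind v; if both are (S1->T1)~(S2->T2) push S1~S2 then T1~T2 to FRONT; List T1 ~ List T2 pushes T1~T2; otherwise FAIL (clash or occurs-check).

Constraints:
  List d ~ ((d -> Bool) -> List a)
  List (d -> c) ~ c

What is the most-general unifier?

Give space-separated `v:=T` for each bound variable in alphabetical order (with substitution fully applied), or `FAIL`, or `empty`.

Answer: FAIL

Derivation:
step 1: unify List d ~ ((d -> Bool) -> List a)  [subst: {-} | 1 pending]
  clash: List d vs ((d -> Bool) -> List a)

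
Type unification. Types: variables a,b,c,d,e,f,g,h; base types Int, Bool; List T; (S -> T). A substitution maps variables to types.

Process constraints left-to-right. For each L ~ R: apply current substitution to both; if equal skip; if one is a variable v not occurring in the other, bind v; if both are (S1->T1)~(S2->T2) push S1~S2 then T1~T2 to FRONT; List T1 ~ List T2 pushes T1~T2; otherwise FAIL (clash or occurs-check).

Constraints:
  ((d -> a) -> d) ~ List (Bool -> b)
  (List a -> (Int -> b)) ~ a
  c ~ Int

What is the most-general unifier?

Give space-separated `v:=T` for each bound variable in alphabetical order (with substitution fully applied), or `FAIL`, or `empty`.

Answer: FAIL

Derivation:
step 1: unify ((d -> a) -> d) ~ List (Bool -> b)  [subst: {-} | 2 pending]
  clash: ((d -> a) -> d) vs List (Bool -> b)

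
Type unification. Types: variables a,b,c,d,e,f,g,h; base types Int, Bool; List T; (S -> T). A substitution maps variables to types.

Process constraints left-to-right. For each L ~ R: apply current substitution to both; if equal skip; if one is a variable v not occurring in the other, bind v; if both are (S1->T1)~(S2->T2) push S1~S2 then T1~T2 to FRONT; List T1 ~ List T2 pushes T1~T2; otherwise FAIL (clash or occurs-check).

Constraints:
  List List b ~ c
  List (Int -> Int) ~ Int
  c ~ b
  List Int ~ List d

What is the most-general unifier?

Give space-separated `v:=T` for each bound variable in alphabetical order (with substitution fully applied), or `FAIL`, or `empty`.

step 1: unify List List b ~ c  [subst: {-} | 3 pending]
  bind c := List List b
step 2: unify List (Int -> Int) ~ Int  [subst: {c:=List List b} | 2 pending]
  clash: List (Int -> Int) vs Int

Answer: FAIL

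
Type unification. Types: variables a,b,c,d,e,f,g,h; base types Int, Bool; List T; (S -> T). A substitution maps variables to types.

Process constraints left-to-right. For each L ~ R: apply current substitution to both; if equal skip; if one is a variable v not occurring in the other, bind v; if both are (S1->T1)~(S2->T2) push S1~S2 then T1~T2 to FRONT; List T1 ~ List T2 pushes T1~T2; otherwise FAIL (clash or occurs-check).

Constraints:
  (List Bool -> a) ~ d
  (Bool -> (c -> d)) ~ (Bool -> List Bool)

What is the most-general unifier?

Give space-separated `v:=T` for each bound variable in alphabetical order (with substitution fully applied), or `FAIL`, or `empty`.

step 1: unify (List Bool -> a) ~ d  [subst: {-} | 1 pending]
  bind d := (List Bool -> a)
step 2: unify (Bool -> (c -> (List Bool -> a))) ~ (Bool -> List Bool)  [subst: {d:=(List Bool -> a)} | 0 pending]
  -> decompose arrow: push Bool~Bool, (c -> (List Bool -> a))~List Bool
step 3: unify Bool ~ Bool  [subst: {d:=(List Bool -> a)} | 1 pending]
  -> identical, skip
step 4: unify (c -> (List Bool -> a)) ~ List Bool  [subst: {d:=(List Bool -> a)} | 0 pending]
  clash: (c -> (List Bool -> a)) vs List Bool

Answer: FAIL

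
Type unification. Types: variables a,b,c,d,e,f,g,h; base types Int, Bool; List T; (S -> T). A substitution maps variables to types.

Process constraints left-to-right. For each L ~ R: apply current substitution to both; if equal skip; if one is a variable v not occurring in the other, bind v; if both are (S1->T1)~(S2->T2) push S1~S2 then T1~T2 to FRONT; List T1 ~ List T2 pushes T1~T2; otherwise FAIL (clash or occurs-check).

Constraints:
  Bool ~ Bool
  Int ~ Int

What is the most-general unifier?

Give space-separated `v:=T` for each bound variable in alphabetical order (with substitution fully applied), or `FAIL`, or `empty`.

step 1: unify Bool ~ Bool  [subst: {-} | 1 pending]
  -> identical, skip
step 2: unify Int ~ Int  [subst: {-} | 0 pending]
  -> identical, skip

Answer: empty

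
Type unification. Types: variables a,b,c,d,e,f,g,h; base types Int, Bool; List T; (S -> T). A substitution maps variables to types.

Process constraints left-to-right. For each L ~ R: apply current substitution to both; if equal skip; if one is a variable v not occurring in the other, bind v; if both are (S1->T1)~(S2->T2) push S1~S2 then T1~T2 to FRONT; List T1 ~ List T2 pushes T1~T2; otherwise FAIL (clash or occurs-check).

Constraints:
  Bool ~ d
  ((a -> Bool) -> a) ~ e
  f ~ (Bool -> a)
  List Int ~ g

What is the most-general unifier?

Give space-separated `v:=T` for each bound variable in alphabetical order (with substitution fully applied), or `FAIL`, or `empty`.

Answer: d:=Bool e:=((a -> Bool) -> a) f:=(Bool -> a) g:=List Int

Derivation:
step 1: unify Bool ~ d  [subst: {-} | 3 pending]
  bind d := Bool
step 2: unify ((a -> Bool) -> a) ~ e  [subst: {d:=Bool} | 2 pending]
  bind e := ((a -> Bool) -> a)
step 3: unify f ~ (Bool -> a)  [subst: {d:=Bool, e:=((a -> Bool) -> a)} | 1 pending]
  bind f := (Bool -> a)
step 4: unify List Int ~ g  [subst: {d:=Bool, e:=((a -> Bool) -> a), f:=(Bool -> a)} | 0 pending]
  bind g := List Int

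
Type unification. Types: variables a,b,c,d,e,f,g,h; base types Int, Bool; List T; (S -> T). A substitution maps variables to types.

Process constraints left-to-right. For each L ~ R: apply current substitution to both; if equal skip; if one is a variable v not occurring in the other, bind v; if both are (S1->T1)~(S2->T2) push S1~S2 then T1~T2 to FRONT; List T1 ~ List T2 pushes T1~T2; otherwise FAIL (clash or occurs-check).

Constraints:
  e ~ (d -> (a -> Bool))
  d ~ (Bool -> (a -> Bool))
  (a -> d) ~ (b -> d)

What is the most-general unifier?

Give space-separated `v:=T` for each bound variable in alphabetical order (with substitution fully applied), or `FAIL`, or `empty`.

Answer: a:=b d:=(Bool -> (b -> Bool)) e:=((Bool -> (b -> Bool)) -> (b -> Bool))

Derivation:
step 1: unify e ~ (d -> (a -> Bool))  [subst: {-} | 2 pending]
  bind e := (d -> (a -> Bool))
step 2: unify d ~ (Bool -> (a -> Bool))  [subst: {e:=(d -> (a -> Bool))} | 1 pending]
  bind d := (Bool -> (a -> Bool))
step 3: unify (a -> (Bool -> (a -> Bool))) ~ (b -> (Bool -> (a -> Bool)))  [subst: {e:=(d -> (a -> Bool)), d:=(Bool -> (a -> Bool))} | 0 pending]
  -> decompose arrow: push a~b, (Bool -> (a -> Bool))~(Bool -> (a -> Bool))
step 4: unify a ~ b  [subst: {e:=(d -> (a -> Bool)), d:=(Bool -> (a -> Bool))} | 1 pending]
  bind a := b
step 5: unify (Bool -> (b -> Bool)) ~ (Bool -> (b -> Bool))  [subst: {e:=(d -> (a -> Bool)), d:=(Bool -> (a -> Bool)), a:=b} | 0 pending]
  -> identical, skip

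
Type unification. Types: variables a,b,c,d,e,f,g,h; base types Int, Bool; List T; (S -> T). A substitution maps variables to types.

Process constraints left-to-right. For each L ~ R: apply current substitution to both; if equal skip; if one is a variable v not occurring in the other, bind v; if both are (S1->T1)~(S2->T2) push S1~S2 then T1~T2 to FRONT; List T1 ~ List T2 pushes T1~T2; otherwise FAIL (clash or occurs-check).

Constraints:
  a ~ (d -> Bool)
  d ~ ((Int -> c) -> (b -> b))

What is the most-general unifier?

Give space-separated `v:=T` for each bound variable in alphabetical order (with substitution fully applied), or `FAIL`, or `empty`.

Answer: a:=(((Int -> c) -> (b -> b)) -> Bool) d:=((Int -> c) -> (b -> b))

Derivation:
step 1: unify a ~ (d -> Bool)  [subst: {-} | 1 pending]
  bind a := (d -> Bool)
step 2: unify d ~ ((Int -> c) -> (b -> b))  [subst: {a:=(d -> Bool)} | 0 pending]
  bind d := ((Int -> c) -> (b -> b))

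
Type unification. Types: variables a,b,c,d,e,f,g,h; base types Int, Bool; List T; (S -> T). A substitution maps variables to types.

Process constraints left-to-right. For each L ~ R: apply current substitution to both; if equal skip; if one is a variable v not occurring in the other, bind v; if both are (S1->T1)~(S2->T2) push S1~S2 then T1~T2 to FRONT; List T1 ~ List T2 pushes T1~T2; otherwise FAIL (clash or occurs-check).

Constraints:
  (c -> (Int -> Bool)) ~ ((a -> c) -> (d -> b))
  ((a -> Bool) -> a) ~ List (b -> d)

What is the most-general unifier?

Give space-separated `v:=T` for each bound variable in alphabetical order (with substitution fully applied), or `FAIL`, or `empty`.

step 1: unify (c -> (Int -> Bool)) ~ ((a -> c) -> (d -> b))  [subst: {-} | 1 pending]
  -> decompose arrow: push c~(a -> c), (Int -> Bool)~(d -> b)
step 2: unify c ~ (a -> c)  [subst: {-} | 2 pending]
  occurs-check fail: c in (a -> c)

Answer: FAIL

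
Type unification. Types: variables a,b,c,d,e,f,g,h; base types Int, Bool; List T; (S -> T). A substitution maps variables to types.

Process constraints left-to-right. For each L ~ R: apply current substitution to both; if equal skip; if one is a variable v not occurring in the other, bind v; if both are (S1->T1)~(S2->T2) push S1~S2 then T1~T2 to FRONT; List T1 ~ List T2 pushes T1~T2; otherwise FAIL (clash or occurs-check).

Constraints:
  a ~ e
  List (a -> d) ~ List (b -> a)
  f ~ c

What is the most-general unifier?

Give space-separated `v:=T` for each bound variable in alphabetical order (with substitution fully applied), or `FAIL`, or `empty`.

Answer: a:=b d:=b e:=b f:=c

Derivation:
step 1: unify a ~ e  [subst: {-} | 2 pending]
  bind a := e
step 2: unify List (e -> d) ~ List (b -> e)  [subst: {a:=e} | 1 pending]
  -> decompose List: push (e -> d)~(b -> e)
step 3: unify (e -> d) ~ (b -> e)  [subst: {a:=e} | 1 pending]
  -> decompose arrow: push e~b, d~e
step 4: unify e ~ b  [subst: {a:=e} | 2 pending]
  bind e := b
step 5: unify d ~ b  [subst: {a:=e, e:=b} | 1 pending]
  bind d := b
step 6: unify f ~ c  [subst: {a:=e, e:=b, d:=b} | 0 pending]
  bind f := c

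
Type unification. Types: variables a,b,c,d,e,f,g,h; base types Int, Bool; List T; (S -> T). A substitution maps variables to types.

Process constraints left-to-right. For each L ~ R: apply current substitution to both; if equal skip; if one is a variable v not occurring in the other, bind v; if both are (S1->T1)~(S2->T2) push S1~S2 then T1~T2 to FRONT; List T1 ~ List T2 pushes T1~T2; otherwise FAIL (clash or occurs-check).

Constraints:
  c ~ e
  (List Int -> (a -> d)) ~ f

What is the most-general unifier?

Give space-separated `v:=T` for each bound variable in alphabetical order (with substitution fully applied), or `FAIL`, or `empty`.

Answer: c:=e f:=(List Int -> (a -> d))

Derivation:
step 1: unify c ~ e  [subst: {-} | 1 pending]
  bind c := e
step 2: unify (List Int -> (a -> d)) ~ f  [subst: {c:=e} | 0 pending]
  bind f := (List Int -> (a -> d))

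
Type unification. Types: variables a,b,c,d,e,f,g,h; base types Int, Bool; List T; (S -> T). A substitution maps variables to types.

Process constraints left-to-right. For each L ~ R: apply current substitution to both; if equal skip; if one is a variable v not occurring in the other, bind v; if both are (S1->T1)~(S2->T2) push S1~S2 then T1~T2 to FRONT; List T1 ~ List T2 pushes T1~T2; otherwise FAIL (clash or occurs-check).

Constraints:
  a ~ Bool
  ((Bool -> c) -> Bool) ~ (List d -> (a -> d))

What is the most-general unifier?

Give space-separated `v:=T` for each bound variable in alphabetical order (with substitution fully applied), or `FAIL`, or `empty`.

Answer: FAIL

Derivation:
step 1: unify a ~ Bool  [subst: {-} | 1 pending]
  bind a := Bool
step 2: unify ((Bool -> c) -> Bool) ~ (List d -> (Bool -> d))  [subst: {a:=Bool} | 0 pending]
  -> decompose arrow: push (Bool -> c)~List d, Bool~(Bool -> d)
step 3: unify (Bool -> c) ~ List d  [subst: {a:=Bool} | 1 pending]
  clash: (Bool -> c) vs List d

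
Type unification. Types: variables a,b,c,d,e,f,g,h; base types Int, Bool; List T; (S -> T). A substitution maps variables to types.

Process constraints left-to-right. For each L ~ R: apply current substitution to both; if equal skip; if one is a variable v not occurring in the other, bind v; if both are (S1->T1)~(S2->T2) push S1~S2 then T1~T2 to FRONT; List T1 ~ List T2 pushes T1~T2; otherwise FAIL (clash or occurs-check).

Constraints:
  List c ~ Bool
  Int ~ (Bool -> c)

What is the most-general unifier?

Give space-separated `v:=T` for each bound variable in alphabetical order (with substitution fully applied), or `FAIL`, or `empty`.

step 1: unify List c ~ Bool  [subst: {-} | 1 pending]
  clash: List c vs Bool

Answer: FAIL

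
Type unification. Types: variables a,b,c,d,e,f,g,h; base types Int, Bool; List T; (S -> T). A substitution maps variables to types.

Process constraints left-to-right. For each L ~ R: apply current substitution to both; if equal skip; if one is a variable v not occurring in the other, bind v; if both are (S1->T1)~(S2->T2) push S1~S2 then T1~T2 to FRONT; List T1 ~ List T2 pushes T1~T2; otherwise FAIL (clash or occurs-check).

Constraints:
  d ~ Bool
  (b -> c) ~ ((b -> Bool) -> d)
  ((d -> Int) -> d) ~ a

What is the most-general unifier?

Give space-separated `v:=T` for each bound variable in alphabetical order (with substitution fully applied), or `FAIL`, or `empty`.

step 1: unify d ~ Bool  [subst: {-} | 2 pending]
  bind d := Bool
step 2: unify (b -> c) ~ ((b -> Bool) -> Bool)  [subst: {d:=Bool} | 1 pending]
  -> decompose arrow: push b~(b -> Bool), c~Bool
step 3: unify b ~ (b -> Bool)  [subst: {d:=Bool} | 2 pending]
  occurs-check fail: b in (b -> Bool)

Answer: FAIL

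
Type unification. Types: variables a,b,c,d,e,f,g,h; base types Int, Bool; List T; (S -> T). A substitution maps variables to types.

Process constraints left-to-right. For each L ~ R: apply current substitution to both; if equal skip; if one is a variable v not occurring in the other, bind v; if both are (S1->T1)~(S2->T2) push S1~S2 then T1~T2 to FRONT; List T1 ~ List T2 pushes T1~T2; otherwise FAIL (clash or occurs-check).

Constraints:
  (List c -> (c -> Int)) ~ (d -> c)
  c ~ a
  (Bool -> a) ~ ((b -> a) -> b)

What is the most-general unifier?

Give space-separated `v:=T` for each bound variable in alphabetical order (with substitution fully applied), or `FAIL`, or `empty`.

step 1: unify (List c -> (c -> Int)) ~ (d -> c)  [subst: {-} | 2 pending]
  -> decompose arrow: push List c~d, (c -> Int)~c
step 2: unify List c ~ d  [subst: {-} | 3 pending]
  bind d := List c
step 3: unify (c -> Int) ~ c  [subst: {d:=List c} | 2 pending]
  occurs-check fail

Answer: FAIL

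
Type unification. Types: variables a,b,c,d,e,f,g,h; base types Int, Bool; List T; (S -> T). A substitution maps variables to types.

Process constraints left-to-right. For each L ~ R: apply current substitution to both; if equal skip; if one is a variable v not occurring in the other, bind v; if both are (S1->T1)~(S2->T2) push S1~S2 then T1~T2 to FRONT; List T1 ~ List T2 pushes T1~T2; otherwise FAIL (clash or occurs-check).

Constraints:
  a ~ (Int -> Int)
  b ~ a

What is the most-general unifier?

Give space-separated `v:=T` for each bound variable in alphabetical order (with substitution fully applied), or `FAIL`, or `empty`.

Answer: a:=(Int -> Int) b:=(Int -> Int)

Derivation:
step 1: unify a ~ (Int -> Int)  [subst: {-} | 1 pending]
  bind a := (Int -> Int)
step 2: unify b ~ (Int -> Int)  [subst: {a:=(Int -> Int)} | 0 pending]
  bind b := (Int -> Int)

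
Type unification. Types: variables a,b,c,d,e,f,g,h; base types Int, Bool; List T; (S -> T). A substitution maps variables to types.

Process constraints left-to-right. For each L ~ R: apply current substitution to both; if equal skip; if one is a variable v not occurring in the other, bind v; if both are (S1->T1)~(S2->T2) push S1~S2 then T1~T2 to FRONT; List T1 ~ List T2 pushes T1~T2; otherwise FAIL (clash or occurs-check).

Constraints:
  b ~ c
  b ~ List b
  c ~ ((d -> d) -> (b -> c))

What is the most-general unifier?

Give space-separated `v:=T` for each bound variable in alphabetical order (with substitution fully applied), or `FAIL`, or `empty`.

step 1: unify b ~ c  [subst: {-} | 2 pending]
  bind b := c
step 2: unify c ~ List c  [subst: {b:=c} | 1 pending]
  occurs-check fail: c in List c

Answer: FAIL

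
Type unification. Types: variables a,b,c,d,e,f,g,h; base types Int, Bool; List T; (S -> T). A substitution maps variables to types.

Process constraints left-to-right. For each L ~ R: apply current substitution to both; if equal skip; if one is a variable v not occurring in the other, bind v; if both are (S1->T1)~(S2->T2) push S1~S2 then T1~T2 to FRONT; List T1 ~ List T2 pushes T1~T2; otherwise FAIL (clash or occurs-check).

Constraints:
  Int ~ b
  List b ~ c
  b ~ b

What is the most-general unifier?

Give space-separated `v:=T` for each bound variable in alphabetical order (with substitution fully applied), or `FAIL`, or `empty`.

step 1: unify Int ~ b  [subst: {-} | 2 pending]
  bind b := Int
step 2: unify List Int ~ c  [subst: {b:=Int} | 1 pending]
  bind c := List Int
step 3: unify Int ~ Int  [subst: {b:=Int, c:=List Int} | 0 pending]
  -> identical, skip

Answer: b:=Int c:=List Int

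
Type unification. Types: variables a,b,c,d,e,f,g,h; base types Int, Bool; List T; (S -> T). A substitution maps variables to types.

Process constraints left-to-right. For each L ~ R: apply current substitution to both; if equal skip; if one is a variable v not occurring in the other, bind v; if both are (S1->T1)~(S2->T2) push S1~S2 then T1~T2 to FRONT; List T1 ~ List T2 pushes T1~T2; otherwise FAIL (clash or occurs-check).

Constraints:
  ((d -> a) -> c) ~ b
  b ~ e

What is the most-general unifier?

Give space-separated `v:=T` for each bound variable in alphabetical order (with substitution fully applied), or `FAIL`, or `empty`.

step 1: unify ((d -> a) -> c) ~ b  [subst: {-} | 1 pending]
  bind b := ((d -> a) -> c)
step 2: unify ((d -> a) -> c) ~ e  [subst: {b:=((d -> a) -> c)} | 0 pending]
  bind e := ((d -> a) -> c)

Answer: b:=((d -> a) -> c) e:=((d -> a) -> c)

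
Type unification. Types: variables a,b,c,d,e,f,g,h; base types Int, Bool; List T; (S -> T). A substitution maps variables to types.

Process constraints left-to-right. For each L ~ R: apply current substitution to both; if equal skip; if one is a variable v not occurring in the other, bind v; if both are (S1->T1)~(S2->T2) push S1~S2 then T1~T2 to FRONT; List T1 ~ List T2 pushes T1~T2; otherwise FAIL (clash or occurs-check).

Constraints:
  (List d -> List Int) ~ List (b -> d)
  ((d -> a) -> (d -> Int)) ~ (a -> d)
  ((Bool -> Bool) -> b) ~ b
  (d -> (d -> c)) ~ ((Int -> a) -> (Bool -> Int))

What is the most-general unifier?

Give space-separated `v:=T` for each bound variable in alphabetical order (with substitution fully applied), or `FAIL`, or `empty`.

Answer: FAIL

Derivation:
step 1: unify (List d -> List Int) ~ List (b -> d)  [subst: {-} | 3 pending]
  clash: (List d -> List Int) vs List (b -> d)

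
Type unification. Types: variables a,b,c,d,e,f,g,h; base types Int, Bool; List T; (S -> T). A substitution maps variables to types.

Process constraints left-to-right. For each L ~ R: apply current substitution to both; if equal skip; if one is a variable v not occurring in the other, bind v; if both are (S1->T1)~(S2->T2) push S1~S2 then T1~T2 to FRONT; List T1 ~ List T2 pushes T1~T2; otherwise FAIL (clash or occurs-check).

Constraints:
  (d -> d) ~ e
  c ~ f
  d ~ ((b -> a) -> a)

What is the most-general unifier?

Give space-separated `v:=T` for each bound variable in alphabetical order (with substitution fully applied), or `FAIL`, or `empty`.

step 1: unify (d -> d) ~ e  [subst: {-} | 2 pending]
  bind e := (d -> d)
step 2: unify c ~ f  [subst: {e:=(d -> d)} | 1 pending]
  bind c := f
step 3: unify d ~ ((b -> a) -> a)  [subst: {e:=(d -> d), c:=f} | 0 pending]
  bind d := ((b -> a) -> a)

Answer: c:=f d:=((b -> a) -> a) e:=(((b -> a) -> a) -> ((b -> a) -> a))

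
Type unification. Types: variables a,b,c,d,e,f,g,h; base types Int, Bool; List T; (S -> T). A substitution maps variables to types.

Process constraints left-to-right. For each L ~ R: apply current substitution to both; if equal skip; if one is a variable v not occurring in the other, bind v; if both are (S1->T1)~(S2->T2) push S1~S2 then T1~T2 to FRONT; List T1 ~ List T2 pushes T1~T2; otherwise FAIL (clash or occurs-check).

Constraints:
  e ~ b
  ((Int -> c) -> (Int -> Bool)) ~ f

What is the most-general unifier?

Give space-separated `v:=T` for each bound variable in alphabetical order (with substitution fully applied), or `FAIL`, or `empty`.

Answer: e:=b f:=((Int -> c) -> (Int -> Bool))

Derivation:
step 1: unify e ~ b  [subst: {-} | 1 pending]
  bind e := b
step 2: unify ((Int -> c) -> (Int -> Bool)) ~ f  [subst: {e:=b} | 0 pending]
  bind f := ((Int -> c) -> (Int -> Bool))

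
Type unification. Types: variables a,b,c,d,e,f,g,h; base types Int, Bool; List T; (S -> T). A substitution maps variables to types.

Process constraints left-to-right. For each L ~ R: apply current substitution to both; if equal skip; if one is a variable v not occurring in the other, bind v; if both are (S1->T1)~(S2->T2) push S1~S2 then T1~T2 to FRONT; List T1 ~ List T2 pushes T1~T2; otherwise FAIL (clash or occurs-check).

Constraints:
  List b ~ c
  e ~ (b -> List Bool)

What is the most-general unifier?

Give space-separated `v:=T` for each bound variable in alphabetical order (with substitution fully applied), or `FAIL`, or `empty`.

step 1: unify List b ~ c  [subst: {-} | 1 pending]
  bind c := List b
step 2: unify e ~ (b -> List Bool)  [subst: {c:=List b} | 0 pending]
  bind e := (b -> List Bool)

Answer: c:=List b e:=(b -> List Bool)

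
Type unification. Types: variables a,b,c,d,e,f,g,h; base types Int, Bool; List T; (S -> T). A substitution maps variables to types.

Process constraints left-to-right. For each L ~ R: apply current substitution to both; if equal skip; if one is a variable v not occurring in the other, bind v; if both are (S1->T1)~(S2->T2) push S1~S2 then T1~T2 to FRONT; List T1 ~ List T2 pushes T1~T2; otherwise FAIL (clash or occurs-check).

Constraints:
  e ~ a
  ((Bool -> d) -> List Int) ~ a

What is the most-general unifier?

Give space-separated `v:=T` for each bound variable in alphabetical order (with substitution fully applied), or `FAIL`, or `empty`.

Answer: a:=((Bool -> d) -> List Int) e:=((Bool -> d) -> List Int)

Derivation:
step 1: unify e ~ a  [subst: {-} | 1 pending]
  bind e := a
step 2: unify ((Bool -> d) -> List Int) ~ a  [subst: {e:=a} | 0 pending]
  bind a := ((Bool -> d) -> List Int)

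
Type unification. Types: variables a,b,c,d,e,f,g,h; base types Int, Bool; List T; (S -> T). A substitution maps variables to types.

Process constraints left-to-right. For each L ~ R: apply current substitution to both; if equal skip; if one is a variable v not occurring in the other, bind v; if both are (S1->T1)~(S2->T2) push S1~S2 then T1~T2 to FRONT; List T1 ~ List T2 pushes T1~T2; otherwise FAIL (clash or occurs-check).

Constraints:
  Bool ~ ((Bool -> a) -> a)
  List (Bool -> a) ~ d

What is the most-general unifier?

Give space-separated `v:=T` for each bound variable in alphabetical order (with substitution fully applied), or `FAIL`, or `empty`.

step 1: unify Bool ~ ((Bool -> a) -> a)  [subst: {-} | 1 pending]
  clash: Bool vs ((Bool -> a) -> a)

Answer: FAIL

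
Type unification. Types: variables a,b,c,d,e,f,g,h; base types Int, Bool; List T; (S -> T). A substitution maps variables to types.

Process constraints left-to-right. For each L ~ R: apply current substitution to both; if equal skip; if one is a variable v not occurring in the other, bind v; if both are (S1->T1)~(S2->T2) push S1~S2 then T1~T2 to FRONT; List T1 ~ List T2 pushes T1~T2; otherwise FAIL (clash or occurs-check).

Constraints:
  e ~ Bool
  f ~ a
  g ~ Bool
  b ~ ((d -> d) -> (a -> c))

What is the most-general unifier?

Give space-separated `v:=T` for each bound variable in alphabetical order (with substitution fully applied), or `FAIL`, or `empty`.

Answer: b:=((d -> d) -> (a -> c)) e:=Bool f:=a g:=Bool

Derivation:
step 1: unify e ~ Bool  [subst: {-} | 3 pending]
  bind e := Bool
step 2: unify f ~ a  [subst: {e:=Bool} | 2 pending]
  bind f := a
step 3: unify g ~ Bool  [subst: {e:=Bool, f:=a} | 1 pending]
  bind g := Bool
step 4: unify b ~ ((d -> d) -> (a -> c))  [subst: {e:=Bool, f:=a, g:=Bool} | 0 pending]
  bind b := ((d -> d) -> (a -> c))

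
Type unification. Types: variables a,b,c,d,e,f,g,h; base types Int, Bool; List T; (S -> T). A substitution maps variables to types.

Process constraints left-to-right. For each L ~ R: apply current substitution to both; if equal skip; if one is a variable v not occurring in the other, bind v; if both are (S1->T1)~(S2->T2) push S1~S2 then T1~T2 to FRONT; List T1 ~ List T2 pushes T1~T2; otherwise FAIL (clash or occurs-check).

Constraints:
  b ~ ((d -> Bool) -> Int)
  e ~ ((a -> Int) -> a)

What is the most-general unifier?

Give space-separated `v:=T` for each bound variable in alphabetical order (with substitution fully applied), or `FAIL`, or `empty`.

Answer: b:=((d -> Bool) -> Int) e:=((a -> Int) -> a)

Derivation:
step 1: unify b ~ ((d -> Bool) -> Int)  [subst: {-} | 1 pending]
  bind b := ((d -> Bool) -> Int)
step 2: unify e ~ ((a -> Int) -> a)  [subst: {b:=((d -> Bool) -> Int)} | 0 pending]
  bind e := ((a -> Int) -> a)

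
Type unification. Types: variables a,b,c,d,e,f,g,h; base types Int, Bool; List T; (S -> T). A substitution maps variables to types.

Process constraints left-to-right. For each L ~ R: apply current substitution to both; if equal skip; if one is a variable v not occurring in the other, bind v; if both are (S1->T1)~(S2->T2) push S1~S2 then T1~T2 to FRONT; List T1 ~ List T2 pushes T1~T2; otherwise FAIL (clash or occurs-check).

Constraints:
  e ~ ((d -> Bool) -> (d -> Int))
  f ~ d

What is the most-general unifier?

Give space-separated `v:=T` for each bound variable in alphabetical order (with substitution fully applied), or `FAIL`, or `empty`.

step 1: unify e ~ ((d -> Bool) -> (d -> Int))  [subst: {-} | 1 pending]
  bind e := ((d -> Bool) -> (d -> Int))
step 2: unify f ~ d  [subst: {e:=((d -> Bool) -> (d -> Int))} | 0 pending]
  bind f := d

Answer: e:=((d -> Bool) -> (d -> Int)) f:=d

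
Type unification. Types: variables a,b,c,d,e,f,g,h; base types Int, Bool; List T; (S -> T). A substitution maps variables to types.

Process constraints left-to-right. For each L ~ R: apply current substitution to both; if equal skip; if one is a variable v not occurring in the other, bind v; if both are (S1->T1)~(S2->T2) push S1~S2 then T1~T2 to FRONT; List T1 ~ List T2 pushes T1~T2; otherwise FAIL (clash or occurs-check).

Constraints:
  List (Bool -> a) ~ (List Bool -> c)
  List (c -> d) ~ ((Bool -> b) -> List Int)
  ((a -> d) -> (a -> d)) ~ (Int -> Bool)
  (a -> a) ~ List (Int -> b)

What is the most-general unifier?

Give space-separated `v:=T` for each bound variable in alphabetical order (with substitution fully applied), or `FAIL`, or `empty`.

step 1: unify List (Bool -> a) ~ (List Bool -> c)  [subst: {-} | 3 pending]
  clash: List (Bool -> a) vs (List Bool -> c)

Answer: FAIL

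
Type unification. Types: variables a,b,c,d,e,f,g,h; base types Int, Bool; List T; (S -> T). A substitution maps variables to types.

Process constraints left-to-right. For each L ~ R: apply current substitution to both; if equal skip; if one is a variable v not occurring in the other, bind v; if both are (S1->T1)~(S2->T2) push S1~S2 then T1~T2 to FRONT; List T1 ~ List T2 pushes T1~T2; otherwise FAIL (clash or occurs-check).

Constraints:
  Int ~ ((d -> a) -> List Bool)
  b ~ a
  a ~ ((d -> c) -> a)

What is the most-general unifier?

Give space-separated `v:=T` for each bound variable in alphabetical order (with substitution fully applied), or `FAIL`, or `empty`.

Answer: FAIL

Derivation:
step 1: unify Int ~ ((d -> a) -> List Bool)  [subst: {-} | 2 pending]
  clash: Int vs ((d -> a) -> List Bool)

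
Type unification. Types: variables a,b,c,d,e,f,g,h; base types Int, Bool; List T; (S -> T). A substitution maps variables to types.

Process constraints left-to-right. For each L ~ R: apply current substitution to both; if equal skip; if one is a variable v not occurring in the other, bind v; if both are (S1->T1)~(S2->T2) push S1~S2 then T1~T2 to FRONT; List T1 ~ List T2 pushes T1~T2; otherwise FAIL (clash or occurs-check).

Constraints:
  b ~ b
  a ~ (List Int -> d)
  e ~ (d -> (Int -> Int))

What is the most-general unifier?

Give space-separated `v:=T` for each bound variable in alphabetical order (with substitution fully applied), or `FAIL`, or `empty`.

Answer: a:=(List Int -> d) e:=(d -> (Int -> Int))

Derivation:
step 1: unify b ~ b  [subst: {-} | 2 pending]
  -> identical, skip
step 2: unify a ~ (List Int -> d)  [subst: {-} | 1 pending]
  bind a := (List Int -> d)
step 3: unify e ~ (d -> (Int -> Int))  [subst: {a:=(List Int -> d)} | 0 pending]
  bind e := (d -> (Int -> Int))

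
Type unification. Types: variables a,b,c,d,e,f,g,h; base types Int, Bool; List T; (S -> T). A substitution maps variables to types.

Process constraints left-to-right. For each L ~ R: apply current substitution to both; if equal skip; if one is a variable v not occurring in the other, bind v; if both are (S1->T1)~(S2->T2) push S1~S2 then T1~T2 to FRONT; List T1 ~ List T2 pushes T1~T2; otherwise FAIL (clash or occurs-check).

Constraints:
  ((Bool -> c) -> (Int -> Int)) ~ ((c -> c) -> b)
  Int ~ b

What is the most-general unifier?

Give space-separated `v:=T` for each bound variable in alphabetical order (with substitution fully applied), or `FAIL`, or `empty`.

Answer: FAIL

Derivation:
step 1: unify ((Bool -> c) -> (Int -> Int)) ~ ((c -> c) -> b)  [subst: {-} | 1 pending]
  -> decompose arrow: push (Bool -> c)~(c -> c), (Int -> Int)~b
step 2: unify (Bool -> c) ~ (c -> c)  [subst: {-} | 2 pending]
  -> decompose arrow: push Bool~c, c~c
step 3: unify Bool ~ c  [subst: {-} | 3 pending]
  bind c := Bool
step 4: unify Bool ~ Bool  [subst: {c:=Bool} | 2 pending]
  -> identical, skip
step 5: unify (Int -> Int) ~ b  [subst: {c:=Bool} | 1 pending]
  bind b := (Int -> Int)
step 6: unify Int ~ (Int -> Int)  [subst: {c:=Bool, b:=(Int -> Int)} | 0 pending]
  clash: Int vs (Int -> Int)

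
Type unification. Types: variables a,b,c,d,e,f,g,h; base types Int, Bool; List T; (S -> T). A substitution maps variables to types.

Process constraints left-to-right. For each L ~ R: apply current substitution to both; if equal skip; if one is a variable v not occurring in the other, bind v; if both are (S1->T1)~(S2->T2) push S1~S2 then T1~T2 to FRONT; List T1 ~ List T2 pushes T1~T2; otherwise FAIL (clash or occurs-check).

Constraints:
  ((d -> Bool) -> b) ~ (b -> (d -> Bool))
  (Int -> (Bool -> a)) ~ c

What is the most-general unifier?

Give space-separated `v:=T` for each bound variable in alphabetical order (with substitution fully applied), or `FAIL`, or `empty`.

Answer: b:=(d -> Bool) c:=(Int -> (Bool -> a))

Derivation:
step 1: unify ((d -> Bool) -> b) ~ (b -> (d -> Bool))  [subst: {-} | 1 pending]
  -> decompose arrow: push (d -> Bool)~b, b~(d -> Bool)
step 2: unify (d -> Bool) ~ b  [subst: {-} | 2 pending]
  bind b := (d -> Bool)
step 3: unify (d -> Bool) ~ (d -> Bool)  [subst: {b:=(d -> Bool)} | 1 pending]
  -> identical, skip
step 4: unify (Int -> (Bool -> a)) ~ c  [subst: {b:=(d -> Bool)} | 0 pending]
  bind c := (Int -> (Bool -> a))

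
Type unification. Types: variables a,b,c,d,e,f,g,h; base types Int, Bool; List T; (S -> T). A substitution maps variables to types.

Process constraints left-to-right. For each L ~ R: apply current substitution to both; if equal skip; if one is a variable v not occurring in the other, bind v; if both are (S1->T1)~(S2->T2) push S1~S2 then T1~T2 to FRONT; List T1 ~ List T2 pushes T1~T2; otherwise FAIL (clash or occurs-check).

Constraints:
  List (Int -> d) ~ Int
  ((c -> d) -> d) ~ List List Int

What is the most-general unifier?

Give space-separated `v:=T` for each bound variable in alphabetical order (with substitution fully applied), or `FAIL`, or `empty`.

Answer: FAIL

Derivation:
step 1: unify List (Int -> d) ~ Int  [subst: {-} | 1 pending]
  clash: List (Int -> d) vs Int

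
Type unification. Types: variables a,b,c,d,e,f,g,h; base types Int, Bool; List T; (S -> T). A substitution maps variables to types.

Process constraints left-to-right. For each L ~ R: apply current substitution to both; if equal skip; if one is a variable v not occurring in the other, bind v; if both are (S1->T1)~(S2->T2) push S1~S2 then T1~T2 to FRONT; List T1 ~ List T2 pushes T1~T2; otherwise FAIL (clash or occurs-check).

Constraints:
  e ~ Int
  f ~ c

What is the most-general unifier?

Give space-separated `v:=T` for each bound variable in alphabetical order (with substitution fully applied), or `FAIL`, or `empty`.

Answer: e:=Int f:=c

Derivation:
step 1: unify e ~ Int  [subst: {-} | 1 pending]
  bind e := Int
step 2: unify f ~ c  [subst: {e:=Int} | 0 pending]
  bind f := c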